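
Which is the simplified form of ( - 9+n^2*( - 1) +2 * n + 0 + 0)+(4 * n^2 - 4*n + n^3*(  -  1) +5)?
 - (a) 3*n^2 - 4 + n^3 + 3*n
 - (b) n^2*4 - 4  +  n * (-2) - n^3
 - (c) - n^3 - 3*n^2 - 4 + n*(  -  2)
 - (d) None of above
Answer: d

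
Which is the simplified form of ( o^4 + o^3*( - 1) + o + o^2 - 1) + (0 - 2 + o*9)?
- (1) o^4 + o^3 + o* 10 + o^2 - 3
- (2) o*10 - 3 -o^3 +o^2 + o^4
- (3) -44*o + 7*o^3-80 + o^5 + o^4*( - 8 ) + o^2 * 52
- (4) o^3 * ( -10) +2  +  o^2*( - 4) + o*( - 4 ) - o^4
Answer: 2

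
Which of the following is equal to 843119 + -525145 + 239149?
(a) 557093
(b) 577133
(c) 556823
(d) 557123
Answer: d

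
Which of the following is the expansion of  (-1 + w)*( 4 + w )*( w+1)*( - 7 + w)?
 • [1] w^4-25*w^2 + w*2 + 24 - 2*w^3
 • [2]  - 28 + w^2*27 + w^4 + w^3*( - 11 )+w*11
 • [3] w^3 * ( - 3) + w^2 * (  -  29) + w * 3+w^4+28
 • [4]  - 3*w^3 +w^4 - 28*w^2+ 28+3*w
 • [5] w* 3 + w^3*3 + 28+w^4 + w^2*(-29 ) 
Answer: 3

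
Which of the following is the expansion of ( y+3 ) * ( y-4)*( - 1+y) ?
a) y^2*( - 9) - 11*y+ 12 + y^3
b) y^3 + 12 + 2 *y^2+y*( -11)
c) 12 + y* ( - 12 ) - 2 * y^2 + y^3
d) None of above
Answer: d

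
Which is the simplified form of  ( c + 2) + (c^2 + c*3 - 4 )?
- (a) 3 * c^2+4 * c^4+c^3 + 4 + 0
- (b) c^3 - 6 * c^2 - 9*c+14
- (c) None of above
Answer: c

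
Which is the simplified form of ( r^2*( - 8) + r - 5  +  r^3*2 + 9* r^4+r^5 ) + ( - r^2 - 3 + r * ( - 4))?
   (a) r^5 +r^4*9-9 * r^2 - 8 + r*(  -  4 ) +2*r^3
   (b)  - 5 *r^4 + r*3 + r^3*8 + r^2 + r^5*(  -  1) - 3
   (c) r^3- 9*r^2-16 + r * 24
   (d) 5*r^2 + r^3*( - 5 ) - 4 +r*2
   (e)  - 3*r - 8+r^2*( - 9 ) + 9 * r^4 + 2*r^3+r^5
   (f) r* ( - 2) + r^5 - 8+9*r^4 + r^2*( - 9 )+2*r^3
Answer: e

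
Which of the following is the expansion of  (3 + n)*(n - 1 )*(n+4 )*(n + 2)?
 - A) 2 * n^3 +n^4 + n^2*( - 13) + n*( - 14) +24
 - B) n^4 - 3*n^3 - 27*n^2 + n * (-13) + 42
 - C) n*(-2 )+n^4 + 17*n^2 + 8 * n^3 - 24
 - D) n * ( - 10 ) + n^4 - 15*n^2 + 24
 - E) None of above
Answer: C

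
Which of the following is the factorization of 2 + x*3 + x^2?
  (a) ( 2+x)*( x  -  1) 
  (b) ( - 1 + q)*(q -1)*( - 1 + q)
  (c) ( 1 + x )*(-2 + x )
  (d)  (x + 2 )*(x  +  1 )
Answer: d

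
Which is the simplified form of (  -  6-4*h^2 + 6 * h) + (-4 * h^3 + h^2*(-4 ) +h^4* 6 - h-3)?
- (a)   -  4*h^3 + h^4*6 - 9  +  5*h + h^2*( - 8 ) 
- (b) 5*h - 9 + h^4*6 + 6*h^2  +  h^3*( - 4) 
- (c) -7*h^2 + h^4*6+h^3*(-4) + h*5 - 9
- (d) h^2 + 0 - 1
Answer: a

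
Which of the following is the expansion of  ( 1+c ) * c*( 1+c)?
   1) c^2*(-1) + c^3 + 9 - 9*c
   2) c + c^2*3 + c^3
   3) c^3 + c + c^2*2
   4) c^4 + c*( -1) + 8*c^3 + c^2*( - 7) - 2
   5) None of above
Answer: 3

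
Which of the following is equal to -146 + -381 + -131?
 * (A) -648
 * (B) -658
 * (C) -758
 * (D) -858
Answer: B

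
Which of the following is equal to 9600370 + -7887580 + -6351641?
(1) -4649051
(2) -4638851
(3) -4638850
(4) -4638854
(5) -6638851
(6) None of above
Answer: 2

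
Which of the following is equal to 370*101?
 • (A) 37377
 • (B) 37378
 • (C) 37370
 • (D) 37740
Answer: C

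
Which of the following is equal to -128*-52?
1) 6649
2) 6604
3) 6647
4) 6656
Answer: 4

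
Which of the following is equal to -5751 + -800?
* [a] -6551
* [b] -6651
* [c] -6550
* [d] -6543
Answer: a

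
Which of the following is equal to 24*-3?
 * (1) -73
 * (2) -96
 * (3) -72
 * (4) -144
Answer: 3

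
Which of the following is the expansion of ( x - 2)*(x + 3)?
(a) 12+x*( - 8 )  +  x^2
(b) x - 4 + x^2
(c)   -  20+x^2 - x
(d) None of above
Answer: d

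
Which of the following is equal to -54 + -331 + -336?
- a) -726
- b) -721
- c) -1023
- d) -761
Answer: b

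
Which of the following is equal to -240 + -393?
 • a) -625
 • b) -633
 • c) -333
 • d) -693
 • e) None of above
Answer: b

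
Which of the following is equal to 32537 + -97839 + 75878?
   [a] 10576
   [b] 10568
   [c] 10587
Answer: a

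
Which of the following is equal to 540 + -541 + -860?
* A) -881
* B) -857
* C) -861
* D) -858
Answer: C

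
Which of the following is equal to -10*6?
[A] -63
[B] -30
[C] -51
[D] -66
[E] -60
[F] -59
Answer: E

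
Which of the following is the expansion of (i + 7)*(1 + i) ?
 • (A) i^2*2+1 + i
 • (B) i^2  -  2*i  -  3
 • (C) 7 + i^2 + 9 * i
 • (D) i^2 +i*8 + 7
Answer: D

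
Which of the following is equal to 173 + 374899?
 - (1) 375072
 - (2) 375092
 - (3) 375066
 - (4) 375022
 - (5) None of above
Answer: 1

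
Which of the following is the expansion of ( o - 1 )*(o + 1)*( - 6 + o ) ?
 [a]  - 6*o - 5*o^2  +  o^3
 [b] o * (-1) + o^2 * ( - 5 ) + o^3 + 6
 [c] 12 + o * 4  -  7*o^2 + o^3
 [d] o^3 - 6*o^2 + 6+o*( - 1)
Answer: d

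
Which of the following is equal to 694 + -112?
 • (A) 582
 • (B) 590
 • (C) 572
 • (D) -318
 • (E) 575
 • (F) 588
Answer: A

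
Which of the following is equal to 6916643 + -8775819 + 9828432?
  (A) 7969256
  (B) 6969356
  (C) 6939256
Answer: A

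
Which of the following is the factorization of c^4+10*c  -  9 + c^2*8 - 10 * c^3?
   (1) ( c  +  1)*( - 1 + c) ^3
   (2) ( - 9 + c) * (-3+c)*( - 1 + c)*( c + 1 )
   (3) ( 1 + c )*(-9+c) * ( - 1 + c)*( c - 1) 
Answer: 3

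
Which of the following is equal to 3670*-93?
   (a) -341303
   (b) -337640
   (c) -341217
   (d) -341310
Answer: d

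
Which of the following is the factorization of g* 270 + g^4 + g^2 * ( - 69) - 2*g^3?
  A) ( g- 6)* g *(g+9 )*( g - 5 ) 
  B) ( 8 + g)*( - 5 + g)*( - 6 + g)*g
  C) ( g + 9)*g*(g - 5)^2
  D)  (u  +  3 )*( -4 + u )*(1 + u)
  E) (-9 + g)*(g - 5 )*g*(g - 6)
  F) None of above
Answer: A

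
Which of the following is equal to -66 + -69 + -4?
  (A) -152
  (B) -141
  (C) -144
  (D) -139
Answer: D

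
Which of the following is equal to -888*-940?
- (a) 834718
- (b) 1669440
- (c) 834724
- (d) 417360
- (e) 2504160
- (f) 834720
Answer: f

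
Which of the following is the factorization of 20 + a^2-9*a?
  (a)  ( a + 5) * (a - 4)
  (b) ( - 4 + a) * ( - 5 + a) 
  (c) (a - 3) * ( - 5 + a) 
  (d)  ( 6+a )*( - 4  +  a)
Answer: b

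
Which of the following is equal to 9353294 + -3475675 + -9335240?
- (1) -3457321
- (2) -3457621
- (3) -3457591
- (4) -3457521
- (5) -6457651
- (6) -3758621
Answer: 2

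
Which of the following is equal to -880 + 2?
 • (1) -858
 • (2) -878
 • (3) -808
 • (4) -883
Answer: 2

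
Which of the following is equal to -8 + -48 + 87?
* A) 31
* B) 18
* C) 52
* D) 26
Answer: A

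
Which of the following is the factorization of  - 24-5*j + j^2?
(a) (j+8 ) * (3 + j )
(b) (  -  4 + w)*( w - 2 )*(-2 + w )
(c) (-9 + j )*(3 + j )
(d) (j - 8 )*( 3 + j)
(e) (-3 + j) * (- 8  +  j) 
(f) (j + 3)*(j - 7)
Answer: d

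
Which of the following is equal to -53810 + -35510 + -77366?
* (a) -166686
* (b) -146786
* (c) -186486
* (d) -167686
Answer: a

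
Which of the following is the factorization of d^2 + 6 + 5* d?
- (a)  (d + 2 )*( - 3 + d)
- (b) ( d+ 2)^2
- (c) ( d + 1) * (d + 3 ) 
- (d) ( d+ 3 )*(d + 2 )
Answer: d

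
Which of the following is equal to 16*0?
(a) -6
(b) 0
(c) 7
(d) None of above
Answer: b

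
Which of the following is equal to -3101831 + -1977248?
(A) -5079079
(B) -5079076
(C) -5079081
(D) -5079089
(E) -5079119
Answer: A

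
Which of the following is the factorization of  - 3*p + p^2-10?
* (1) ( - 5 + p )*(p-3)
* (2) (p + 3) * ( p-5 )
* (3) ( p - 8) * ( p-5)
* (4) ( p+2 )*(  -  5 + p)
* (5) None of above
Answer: 4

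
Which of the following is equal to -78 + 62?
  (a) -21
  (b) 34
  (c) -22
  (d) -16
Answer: d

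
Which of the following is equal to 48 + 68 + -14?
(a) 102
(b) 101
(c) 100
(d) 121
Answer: a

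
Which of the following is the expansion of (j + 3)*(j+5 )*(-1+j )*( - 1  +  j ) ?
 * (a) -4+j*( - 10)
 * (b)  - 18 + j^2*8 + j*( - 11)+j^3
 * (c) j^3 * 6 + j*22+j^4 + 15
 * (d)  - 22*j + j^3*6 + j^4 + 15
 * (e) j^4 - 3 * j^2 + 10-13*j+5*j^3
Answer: d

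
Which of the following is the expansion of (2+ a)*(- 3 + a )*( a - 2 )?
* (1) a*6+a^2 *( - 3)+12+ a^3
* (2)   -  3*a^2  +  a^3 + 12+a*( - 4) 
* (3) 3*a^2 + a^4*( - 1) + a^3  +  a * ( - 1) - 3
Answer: 2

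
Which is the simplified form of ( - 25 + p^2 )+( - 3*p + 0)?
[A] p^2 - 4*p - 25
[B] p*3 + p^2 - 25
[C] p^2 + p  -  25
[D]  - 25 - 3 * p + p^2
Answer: D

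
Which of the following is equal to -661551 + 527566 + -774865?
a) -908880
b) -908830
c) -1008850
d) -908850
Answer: d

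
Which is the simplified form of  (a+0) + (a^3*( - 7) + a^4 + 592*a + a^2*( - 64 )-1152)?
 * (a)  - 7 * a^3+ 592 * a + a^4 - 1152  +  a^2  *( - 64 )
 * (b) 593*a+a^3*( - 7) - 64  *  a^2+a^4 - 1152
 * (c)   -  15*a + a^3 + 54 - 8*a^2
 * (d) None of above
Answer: b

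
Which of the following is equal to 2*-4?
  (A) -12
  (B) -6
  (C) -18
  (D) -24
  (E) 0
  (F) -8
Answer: F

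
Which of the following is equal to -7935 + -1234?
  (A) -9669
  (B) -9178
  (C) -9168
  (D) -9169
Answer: D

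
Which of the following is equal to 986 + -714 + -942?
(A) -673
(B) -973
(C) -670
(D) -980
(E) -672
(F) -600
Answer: C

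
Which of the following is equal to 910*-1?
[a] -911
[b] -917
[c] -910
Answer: c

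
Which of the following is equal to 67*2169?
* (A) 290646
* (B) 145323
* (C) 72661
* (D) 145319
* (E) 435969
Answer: B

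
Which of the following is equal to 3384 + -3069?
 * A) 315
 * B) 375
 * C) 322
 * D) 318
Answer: A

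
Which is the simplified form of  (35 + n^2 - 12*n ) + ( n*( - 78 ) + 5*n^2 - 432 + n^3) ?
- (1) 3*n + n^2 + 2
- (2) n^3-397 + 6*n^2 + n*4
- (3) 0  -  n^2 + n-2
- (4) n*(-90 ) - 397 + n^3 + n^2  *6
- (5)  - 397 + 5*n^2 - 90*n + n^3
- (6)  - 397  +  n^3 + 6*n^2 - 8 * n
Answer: 4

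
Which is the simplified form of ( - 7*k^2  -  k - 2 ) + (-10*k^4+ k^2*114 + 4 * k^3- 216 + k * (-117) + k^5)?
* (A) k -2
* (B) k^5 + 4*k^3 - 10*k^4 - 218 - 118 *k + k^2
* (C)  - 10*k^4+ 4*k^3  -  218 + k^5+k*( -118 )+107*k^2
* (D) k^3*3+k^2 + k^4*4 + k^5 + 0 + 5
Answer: C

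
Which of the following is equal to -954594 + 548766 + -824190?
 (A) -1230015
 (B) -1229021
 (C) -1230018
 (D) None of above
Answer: C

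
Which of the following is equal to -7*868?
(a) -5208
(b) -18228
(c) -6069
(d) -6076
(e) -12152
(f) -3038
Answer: d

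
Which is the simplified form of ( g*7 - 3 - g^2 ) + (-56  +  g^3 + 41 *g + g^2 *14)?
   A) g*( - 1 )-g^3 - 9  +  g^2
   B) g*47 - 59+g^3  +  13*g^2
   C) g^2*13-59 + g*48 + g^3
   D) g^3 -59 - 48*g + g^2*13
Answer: C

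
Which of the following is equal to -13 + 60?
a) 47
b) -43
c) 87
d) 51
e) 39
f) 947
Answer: a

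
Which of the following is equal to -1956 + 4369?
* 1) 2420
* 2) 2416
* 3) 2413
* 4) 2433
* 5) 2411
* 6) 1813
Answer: 3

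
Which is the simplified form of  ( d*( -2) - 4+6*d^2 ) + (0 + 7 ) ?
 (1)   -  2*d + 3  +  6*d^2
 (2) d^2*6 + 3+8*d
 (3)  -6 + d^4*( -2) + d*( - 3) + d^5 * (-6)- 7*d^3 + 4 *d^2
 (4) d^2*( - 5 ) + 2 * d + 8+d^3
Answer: 1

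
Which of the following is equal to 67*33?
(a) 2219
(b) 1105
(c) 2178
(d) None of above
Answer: d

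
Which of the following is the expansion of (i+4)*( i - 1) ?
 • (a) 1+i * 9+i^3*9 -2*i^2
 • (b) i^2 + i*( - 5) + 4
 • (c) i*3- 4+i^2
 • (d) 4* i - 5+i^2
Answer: c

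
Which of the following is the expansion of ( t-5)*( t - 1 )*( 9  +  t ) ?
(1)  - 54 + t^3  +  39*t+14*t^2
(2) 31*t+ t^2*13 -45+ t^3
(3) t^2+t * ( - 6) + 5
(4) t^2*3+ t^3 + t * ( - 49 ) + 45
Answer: 4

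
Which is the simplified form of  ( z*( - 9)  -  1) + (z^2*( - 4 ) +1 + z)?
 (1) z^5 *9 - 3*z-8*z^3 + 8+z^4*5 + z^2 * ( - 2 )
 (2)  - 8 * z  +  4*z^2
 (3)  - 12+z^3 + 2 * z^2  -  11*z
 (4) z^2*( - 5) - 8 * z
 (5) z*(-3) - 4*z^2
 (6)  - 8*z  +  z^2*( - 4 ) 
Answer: 6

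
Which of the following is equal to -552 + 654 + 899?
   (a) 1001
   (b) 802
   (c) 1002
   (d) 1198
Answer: a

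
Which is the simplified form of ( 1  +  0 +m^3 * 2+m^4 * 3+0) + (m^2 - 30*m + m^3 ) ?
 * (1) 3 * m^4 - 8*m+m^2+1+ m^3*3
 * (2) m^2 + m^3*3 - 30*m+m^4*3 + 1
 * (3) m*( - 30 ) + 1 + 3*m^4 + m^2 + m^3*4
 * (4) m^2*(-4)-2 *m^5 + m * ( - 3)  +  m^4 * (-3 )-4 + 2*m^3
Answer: 2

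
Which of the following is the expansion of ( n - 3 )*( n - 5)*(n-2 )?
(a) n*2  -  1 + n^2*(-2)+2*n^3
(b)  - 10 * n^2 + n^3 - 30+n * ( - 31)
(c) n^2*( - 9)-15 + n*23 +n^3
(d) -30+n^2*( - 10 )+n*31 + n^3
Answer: d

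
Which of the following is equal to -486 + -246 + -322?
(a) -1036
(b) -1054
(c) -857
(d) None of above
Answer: b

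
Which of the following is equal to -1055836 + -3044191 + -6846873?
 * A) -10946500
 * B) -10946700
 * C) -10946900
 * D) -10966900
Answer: C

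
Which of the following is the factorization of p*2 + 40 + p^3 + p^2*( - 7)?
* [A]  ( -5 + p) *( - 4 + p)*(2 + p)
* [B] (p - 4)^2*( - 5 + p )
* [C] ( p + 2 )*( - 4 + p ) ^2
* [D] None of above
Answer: A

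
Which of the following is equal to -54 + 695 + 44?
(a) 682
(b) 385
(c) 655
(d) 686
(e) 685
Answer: e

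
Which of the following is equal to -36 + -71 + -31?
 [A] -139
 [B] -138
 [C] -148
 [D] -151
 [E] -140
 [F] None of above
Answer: B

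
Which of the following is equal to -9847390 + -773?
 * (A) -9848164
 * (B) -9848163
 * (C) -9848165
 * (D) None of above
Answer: B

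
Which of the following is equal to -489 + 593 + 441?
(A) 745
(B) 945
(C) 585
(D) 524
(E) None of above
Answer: E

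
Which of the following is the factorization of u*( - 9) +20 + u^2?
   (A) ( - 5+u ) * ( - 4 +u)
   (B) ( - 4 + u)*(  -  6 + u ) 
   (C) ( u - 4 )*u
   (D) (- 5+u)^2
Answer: A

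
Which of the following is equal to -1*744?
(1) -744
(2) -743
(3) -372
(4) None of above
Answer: 1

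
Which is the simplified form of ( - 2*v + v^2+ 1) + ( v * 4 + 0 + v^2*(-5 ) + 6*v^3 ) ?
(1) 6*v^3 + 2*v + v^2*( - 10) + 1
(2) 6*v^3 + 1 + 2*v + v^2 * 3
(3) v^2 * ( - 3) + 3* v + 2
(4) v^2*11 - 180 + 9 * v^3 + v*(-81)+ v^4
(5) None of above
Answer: 5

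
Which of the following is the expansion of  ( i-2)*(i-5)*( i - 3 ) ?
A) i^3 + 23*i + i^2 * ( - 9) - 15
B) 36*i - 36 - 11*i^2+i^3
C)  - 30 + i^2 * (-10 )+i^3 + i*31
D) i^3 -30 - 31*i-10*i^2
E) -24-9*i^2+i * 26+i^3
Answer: C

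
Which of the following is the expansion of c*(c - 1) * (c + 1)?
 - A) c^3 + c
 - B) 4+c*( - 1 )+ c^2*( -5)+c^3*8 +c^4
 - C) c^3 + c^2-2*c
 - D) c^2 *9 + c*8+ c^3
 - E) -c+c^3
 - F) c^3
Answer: E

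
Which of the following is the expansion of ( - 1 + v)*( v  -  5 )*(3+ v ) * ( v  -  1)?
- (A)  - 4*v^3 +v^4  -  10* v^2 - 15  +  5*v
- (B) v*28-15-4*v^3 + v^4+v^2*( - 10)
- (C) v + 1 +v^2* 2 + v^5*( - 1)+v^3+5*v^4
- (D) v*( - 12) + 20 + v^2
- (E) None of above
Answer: B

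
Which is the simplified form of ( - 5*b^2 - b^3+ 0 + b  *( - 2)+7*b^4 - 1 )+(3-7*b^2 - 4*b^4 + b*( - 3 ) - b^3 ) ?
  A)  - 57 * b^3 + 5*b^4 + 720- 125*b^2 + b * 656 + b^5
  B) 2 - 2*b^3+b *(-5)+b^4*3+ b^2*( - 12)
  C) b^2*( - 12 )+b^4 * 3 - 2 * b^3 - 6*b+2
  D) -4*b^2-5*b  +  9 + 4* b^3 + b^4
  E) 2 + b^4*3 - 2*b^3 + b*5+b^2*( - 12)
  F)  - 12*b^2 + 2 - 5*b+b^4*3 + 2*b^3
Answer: B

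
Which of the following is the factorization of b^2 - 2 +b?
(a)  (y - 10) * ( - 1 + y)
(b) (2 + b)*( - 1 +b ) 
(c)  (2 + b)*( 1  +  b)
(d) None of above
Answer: b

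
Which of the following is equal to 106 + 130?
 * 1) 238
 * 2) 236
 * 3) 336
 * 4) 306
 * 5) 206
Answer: 2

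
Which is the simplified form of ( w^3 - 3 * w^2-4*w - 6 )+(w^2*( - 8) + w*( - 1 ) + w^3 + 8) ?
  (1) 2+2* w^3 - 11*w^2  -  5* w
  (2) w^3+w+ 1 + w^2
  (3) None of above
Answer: 1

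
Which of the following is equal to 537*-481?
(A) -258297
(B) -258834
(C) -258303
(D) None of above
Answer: A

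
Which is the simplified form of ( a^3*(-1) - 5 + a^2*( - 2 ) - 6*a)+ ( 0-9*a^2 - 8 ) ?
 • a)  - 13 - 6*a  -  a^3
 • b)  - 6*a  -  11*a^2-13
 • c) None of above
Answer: c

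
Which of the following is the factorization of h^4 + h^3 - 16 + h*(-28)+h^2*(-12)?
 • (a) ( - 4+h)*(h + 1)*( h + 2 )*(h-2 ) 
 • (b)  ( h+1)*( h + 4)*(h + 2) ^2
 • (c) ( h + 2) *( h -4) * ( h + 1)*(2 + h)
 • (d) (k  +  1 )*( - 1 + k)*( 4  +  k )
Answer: c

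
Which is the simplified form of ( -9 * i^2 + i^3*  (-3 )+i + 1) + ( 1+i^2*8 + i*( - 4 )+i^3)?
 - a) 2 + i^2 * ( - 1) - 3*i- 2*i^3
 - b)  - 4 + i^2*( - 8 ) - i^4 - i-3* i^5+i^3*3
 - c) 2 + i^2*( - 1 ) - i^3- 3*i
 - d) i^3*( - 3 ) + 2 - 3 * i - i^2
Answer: a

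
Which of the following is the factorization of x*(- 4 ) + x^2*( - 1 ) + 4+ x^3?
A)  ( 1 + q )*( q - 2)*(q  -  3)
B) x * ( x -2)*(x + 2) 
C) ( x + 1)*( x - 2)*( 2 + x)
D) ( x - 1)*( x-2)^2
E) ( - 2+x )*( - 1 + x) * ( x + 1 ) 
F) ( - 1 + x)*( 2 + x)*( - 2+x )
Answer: F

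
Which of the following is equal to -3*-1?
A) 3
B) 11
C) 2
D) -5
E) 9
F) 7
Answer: A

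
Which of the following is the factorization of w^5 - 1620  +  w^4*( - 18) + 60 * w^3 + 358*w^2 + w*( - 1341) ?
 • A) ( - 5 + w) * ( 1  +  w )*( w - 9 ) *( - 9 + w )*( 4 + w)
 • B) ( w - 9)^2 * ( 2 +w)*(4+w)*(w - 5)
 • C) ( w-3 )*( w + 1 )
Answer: A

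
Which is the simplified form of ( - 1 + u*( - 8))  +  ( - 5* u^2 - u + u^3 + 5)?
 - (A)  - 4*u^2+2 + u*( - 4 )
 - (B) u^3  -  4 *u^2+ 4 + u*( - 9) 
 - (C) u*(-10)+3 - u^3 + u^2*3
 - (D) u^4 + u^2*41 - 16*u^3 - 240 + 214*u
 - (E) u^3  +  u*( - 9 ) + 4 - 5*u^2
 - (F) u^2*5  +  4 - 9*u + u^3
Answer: E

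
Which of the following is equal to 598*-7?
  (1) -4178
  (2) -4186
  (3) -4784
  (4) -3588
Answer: 2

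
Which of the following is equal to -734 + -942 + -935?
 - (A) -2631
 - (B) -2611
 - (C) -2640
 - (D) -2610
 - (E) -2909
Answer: B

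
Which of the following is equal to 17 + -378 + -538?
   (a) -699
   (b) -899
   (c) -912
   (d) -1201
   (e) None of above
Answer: b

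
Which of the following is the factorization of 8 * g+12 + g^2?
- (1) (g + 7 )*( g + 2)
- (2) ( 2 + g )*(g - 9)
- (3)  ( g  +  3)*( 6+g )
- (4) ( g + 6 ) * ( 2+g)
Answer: 4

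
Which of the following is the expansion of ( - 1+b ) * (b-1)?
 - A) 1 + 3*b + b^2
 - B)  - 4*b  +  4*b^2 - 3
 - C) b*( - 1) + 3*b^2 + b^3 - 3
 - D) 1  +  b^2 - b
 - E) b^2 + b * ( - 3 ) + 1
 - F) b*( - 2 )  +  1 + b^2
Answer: F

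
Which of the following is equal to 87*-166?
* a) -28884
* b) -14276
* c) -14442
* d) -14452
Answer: c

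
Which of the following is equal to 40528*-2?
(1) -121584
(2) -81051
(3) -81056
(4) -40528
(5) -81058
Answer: 3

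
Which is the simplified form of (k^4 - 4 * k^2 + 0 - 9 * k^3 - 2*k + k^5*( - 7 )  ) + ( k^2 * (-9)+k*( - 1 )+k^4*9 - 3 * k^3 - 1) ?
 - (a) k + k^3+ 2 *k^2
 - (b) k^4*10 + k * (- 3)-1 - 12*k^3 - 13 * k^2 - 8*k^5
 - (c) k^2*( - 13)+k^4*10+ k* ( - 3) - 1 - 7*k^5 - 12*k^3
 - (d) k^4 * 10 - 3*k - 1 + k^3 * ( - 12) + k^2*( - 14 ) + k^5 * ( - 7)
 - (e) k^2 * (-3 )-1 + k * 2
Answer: c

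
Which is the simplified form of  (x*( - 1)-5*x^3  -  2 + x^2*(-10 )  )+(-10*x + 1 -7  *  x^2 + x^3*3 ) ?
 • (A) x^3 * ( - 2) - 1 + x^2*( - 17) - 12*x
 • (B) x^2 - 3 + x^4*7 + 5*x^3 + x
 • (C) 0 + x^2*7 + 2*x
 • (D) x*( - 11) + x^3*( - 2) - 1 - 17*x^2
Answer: D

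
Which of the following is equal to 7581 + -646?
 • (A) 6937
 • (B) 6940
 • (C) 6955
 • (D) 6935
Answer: D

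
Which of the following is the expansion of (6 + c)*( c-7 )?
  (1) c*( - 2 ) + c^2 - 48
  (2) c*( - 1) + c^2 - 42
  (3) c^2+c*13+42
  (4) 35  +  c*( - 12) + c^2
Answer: 2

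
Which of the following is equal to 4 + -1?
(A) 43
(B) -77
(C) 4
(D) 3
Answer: D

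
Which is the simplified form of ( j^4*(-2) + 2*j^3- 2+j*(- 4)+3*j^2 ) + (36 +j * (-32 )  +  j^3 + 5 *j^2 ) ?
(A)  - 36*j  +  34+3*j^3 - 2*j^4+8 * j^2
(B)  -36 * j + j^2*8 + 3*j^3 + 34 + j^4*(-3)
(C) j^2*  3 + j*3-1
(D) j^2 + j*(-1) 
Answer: A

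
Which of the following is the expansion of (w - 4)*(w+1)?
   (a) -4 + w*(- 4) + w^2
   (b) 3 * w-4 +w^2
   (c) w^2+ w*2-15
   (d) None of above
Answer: d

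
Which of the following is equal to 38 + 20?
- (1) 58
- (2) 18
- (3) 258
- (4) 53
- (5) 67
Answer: 1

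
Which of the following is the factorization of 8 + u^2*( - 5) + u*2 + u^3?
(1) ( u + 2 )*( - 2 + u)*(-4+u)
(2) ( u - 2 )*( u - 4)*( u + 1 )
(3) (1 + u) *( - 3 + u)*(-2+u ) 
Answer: 2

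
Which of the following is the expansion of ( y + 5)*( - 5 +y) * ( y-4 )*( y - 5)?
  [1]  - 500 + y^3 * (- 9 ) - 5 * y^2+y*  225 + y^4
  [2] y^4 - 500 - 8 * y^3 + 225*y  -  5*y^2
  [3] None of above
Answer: 1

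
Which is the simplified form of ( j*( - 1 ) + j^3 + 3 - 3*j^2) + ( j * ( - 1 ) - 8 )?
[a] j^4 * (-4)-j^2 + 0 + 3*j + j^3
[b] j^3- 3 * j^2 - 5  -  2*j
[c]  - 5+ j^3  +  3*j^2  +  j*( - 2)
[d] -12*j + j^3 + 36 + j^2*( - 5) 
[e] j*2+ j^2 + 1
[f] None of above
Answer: b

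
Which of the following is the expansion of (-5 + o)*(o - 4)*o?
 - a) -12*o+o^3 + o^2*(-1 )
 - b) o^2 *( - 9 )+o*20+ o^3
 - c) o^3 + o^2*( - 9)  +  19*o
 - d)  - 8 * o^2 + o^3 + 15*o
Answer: b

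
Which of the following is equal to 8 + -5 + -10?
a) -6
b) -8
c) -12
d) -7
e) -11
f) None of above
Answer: d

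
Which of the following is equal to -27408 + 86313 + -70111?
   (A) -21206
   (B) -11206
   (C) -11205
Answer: B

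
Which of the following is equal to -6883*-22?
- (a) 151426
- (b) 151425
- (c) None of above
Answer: a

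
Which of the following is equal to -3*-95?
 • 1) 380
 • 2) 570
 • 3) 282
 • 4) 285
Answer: 4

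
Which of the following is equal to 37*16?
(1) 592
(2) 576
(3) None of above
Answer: 1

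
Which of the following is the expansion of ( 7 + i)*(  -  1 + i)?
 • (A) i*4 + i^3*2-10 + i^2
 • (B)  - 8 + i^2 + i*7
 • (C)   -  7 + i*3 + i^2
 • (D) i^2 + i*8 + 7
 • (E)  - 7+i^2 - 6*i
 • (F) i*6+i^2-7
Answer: F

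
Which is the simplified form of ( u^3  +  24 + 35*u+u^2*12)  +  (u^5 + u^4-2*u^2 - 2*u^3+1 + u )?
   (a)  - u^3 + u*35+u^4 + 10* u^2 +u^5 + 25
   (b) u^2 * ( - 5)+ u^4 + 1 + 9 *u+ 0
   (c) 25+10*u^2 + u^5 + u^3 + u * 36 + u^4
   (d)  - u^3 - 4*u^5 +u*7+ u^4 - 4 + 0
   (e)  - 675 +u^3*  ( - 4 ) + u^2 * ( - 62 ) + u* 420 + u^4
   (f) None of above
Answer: f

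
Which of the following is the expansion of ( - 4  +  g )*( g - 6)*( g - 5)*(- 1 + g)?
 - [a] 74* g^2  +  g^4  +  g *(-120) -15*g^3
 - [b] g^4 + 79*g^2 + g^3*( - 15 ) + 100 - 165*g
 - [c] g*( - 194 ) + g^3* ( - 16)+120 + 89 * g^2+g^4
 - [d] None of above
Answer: c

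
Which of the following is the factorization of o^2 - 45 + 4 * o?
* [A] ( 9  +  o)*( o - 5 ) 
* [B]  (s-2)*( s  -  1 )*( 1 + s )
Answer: A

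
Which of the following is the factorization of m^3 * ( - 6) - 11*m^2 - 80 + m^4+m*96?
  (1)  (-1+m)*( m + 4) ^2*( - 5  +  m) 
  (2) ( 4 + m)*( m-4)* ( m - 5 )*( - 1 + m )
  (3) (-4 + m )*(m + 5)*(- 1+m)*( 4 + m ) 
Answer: 2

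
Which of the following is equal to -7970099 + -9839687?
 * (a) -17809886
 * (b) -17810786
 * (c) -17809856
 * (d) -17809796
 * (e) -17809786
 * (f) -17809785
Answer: e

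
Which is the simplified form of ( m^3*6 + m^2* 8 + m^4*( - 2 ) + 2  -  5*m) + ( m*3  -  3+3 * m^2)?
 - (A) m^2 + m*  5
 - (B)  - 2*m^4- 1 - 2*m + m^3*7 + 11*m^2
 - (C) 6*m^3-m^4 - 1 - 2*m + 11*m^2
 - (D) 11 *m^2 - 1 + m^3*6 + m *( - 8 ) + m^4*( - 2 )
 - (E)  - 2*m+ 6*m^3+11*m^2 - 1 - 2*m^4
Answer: E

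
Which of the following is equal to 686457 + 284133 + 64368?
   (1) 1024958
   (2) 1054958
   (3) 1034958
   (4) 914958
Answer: 3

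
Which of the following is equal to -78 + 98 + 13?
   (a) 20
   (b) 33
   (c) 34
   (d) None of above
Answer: b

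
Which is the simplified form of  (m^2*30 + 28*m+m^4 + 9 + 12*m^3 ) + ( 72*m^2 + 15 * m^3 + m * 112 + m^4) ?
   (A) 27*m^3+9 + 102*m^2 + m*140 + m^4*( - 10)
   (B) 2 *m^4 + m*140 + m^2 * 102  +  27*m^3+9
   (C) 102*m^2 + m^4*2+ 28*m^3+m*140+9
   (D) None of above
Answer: B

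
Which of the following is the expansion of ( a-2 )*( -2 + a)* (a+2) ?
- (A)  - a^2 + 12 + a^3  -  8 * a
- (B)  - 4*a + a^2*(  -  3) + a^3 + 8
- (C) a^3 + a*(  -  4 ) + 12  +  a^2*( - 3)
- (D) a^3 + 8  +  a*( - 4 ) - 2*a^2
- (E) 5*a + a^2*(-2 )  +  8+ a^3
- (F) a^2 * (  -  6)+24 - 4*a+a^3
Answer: D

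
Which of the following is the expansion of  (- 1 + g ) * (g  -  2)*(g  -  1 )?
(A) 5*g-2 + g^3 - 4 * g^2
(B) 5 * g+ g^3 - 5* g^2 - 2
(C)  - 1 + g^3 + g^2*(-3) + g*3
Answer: A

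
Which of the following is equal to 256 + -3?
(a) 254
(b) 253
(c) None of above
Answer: b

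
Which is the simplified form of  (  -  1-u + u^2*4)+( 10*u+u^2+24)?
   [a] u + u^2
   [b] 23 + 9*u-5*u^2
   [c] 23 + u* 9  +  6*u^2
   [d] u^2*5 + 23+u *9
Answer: d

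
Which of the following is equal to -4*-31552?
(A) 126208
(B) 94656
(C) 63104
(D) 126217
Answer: A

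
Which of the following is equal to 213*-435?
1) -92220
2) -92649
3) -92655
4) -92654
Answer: 3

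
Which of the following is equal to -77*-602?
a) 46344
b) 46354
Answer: b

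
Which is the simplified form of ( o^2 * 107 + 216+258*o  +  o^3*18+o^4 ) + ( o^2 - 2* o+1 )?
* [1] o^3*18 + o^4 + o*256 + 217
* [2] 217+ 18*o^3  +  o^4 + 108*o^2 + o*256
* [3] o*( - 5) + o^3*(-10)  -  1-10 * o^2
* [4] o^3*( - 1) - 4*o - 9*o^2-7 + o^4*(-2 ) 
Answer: 2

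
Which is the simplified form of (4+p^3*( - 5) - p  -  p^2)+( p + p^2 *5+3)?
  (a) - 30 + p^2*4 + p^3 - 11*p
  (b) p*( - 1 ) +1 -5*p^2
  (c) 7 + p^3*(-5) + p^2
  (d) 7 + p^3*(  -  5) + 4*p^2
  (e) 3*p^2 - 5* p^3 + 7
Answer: d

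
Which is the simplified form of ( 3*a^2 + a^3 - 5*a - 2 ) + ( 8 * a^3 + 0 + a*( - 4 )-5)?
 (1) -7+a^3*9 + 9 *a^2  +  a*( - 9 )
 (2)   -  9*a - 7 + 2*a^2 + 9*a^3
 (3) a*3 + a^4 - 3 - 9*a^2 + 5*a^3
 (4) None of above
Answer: 4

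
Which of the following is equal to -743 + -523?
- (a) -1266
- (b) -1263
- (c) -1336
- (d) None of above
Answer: a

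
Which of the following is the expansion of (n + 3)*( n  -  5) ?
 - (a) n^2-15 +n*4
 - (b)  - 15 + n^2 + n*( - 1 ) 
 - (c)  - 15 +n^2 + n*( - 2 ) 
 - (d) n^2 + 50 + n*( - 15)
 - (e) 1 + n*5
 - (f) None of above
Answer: c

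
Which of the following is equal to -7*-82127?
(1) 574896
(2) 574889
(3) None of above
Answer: 2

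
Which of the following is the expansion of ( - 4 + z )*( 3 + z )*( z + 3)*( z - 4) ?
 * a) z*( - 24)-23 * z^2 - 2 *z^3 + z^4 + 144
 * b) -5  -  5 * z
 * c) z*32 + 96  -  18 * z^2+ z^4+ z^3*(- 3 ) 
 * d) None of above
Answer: d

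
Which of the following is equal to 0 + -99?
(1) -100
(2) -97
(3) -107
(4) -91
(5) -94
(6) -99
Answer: 6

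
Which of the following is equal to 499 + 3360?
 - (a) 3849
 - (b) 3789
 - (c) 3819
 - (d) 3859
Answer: d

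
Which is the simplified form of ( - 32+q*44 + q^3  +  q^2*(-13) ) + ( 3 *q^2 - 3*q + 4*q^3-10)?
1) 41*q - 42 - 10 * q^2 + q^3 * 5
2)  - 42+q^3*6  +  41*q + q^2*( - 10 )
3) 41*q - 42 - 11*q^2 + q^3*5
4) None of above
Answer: 1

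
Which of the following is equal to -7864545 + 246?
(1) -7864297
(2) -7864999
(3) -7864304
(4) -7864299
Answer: 4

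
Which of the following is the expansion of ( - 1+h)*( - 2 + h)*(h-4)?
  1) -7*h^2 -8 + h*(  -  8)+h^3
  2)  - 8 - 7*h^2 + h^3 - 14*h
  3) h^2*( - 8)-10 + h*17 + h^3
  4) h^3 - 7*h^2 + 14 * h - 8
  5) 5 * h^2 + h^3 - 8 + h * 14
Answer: 4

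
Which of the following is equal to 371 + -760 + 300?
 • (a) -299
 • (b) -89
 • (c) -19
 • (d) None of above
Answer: b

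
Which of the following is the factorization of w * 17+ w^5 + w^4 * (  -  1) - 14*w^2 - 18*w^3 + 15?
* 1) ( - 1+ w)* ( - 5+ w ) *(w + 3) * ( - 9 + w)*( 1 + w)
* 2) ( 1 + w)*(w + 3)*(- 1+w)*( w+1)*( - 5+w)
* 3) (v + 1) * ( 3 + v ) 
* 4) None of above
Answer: 2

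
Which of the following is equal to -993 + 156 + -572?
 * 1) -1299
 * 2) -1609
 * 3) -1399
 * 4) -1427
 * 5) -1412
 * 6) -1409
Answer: 6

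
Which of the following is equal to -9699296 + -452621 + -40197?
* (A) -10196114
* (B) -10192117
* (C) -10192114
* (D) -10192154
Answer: C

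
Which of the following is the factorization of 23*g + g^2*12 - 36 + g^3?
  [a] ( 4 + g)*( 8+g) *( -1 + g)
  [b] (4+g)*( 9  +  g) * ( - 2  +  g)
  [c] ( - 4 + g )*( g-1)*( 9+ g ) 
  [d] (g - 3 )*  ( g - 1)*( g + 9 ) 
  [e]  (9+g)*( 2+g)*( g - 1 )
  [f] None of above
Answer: f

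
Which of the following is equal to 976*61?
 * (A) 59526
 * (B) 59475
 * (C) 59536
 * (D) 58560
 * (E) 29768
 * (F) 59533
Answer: C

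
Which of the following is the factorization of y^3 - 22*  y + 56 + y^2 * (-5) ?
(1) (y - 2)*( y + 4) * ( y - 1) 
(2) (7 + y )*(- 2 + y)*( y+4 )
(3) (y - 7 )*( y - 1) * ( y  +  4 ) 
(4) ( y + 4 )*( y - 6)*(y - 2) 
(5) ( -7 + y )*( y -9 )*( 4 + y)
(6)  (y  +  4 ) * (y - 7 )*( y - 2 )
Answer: 6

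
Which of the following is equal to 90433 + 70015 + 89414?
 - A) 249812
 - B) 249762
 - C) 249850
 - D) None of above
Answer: D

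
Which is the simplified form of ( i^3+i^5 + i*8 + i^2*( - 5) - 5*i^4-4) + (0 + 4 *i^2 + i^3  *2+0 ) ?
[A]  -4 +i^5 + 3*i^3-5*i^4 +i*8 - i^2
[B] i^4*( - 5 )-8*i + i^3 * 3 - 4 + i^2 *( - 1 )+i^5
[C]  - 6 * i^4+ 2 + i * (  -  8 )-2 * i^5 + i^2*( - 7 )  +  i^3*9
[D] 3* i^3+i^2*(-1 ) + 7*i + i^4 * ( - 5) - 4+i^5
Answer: A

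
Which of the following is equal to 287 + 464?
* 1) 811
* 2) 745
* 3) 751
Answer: 3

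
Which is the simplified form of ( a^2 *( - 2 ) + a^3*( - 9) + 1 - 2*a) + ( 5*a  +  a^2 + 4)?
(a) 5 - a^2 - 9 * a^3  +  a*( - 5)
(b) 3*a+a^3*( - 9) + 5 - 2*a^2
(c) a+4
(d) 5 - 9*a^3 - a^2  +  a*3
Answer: d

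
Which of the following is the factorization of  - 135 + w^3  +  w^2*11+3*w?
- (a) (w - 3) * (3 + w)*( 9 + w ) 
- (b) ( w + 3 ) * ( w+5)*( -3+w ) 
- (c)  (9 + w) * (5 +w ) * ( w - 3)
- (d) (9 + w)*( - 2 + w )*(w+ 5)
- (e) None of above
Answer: c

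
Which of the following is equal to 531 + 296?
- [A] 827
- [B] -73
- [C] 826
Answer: A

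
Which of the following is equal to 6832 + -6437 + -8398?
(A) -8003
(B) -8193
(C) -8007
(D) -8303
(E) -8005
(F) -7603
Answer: A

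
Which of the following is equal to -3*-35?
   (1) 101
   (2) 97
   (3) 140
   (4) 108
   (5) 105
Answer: 5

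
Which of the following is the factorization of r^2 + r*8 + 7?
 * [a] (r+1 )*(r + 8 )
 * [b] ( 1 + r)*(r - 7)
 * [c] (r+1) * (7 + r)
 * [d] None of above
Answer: c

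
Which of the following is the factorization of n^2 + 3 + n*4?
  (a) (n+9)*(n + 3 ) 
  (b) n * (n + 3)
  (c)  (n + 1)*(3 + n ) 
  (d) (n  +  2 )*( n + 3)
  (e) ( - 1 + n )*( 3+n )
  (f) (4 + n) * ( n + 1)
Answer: c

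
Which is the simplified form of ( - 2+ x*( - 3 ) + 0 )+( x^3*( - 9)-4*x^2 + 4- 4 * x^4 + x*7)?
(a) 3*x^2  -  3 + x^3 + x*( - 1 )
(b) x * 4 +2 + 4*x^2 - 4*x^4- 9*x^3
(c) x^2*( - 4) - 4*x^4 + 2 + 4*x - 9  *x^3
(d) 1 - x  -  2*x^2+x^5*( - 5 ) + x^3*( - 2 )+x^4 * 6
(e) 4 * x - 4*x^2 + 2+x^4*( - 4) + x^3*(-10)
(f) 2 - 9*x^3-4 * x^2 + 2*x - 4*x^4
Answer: c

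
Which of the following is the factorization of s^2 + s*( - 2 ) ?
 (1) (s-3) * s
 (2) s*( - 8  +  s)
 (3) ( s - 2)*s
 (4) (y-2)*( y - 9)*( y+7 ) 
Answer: 3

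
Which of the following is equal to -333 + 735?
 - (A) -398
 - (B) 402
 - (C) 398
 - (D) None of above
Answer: B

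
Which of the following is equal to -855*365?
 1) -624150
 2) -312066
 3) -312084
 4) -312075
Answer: 4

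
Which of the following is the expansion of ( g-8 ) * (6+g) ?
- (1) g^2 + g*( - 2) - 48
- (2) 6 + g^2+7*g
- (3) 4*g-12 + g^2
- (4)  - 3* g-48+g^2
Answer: 1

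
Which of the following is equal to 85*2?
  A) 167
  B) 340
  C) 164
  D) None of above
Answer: D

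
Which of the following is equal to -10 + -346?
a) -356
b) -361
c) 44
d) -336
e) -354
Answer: a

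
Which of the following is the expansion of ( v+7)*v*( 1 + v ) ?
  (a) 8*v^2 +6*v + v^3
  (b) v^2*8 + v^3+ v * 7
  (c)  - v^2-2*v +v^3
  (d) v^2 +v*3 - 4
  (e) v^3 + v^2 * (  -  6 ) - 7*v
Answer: b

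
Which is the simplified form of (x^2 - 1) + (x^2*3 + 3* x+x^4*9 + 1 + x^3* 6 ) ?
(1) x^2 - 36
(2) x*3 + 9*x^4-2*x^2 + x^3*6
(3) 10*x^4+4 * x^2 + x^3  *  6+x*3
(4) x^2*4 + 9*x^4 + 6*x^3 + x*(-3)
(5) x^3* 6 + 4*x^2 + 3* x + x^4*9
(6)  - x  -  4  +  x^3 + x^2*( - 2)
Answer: 5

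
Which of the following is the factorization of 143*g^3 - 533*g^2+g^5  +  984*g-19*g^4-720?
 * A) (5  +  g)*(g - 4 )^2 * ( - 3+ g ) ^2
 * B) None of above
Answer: B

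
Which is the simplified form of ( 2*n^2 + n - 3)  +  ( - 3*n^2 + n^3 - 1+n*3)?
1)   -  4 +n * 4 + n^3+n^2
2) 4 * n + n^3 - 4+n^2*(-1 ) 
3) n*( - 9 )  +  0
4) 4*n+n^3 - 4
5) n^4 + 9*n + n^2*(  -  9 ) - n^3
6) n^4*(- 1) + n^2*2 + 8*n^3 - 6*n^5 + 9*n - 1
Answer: 2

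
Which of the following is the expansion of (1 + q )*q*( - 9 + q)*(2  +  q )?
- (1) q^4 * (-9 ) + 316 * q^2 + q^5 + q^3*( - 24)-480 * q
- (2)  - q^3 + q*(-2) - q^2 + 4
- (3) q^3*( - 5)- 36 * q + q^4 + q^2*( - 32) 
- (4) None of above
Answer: 4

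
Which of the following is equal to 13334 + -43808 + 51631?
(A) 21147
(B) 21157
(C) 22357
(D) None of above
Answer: B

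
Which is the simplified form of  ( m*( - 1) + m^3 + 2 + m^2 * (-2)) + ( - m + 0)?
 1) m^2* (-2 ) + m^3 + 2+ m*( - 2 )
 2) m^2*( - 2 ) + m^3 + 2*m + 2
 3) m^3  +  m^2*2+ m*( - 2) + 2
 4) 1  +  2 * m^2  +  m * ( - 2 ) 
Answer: 1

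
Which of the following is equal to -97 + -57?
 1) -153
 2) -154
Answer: 2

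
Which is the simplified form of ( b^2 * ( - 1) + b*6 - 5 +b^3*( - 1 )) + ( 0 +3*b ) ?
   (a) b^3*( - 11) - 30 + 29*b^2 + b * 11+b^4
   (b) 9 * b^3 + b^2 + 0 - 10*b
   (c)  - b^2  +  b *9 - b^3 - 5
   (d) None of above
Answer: c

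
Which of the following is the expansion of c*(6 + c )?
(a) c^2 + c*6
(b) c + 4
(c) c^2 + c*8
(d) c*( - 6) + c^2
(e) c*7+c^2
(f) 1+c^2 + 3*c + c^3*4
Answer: a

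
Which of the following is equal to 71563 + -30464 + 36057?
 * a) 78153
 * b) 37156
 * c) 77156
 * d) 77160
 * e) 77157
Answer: c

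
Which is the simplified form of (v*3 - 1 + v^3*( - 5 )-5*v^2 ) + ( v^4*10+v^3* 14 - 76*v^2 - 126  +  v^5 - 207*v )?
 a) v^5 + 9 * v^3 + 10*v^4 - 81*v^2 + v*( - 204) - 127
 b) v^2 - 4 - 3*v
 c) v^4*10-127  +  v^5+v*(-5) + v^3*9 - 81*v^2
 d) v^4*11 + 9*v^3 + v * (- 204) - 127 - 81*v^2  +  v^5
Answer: a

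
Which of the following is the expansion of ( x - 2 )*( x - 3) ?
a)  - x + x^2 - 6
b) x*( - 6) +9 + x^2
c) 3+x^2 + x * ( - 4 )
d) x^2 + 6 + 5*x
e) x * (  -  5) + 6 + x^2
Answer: e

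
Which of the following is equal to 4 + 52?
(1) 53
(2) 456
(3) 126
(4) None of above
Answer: 4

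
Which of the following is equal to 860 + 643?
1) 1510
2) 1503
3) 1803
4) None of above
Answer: 2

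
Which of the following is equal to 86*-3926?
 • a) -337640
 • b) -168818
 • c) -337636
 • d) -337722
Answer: c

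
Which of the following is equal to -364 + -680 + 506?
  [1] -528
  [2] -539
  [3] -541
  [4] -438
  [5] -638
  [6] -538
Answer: 6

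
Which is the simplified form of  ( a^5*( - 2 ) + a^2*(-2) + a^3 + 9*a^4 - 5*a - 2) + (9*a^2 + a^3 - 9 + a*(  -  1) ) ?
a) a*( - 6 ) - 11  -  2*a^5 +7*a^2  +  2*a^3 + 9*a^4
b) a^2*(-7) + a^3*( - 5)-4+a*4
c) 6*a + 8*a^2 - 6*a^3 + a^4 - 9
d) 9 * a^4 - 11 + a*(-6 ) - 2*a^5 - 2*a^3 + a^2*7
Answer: a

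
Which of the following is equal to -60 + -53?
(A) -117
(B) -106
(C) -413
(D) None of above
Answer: D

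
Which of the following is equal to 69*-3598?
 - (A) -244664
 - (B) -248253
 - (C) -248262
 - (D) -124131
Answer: C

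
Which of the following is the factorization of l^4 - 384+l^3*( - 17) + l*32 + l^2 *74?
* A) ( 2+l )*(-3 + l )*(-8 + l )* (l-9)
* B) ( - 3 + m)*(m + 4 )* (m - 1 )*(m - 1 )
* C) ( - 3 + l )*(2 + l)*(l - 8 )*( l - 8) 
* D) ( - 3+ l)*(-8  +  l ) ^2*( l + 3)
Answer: C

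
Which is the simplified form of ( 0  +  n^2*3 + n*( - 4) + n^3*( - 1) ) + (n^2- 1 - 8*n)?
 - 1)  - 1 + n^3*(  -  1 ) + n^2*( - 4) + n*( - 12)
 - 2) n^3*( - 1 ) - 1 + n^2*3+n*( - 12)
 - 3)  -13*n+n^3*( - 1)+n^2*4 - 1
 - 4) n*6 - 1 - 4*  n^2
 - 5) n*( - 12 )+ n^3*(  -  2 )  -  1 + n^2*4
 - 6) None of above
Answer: 6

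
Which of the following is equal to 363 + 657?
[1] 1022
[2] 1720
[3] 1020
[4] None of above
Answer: 3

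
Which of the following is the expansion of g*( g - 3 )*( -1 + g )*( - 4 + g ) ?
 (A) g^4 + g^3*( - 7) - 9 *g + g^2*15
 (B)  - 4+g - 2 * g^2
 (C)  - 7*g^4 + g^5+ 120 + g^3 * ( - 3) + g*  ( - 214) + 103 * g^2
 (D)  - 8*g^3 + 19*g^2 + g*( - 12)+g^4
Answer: D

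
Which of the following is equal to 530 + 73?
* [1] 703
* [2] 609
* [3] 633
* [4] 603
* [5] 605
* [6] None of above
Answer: 4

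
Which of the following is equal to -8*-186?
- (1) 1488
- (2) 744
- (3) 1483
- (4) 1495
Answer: 1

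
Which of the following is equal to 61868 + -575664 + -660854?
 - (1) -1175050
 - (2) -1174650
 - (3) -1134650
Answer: 2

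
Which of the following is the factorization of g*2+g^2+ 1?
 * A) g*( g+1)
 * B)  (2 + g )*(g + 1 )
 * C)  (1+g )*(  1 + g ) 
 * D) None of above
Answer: C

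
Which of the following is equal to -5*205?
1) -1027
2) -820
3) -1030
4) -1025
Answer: 4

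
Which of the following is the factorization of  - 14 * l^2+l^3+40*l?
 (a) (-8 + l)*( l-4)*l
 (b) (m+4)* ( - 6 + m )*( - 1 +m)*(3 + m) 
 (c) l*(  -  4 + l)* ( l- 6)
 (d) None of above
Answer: d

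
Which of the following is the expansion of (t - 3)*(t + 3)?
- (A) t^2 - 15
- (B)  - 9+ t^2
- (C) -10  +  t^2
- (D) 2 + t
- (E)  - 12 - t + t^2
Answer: B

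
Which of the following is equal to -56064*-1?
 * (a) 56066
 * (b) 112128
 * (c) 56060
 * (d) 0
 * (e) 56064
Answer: e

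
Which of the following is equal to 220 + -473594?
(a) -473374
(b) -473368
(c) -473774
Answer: a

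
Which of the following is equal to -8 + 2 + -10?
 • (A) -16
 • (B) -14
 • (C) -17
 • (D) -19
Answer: A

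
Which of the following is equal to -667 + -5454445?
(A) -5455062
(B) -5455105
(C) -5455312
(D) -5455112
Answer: D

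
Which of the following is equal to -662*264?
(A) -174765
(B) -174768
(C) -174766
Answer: B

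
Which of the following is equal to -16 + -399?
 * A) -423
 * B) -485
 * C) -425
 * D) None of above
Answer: D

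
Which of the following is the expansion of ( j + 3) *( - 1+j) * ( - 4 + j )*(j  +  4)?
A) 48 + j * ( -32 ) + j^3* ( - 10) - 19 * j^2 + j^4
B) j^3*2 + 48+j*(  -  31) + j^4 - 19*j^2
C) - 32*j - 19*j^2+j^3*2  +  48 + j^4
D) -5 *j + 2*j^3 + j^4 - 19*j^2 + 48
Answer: C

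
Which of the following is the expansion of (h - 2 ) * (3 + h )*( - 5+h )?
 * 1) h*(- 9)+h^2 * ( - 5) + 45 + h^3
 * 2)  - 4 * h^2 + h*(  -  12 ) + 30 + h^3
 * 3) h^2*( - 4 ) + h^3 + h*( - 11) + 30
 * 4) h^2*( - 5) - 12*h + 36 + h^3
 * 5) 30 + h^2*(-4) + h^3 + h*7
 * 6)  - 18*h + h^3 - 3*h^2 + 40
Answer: 3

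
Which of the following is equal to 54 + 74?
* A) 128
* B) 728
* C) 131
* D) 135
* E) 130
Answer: A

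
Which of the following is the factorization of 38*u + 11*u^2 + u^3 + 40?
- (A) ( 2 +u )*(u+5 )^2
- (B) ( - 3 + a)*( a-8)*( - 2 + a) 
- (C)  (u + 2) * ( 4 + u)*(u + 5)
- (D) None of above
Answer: C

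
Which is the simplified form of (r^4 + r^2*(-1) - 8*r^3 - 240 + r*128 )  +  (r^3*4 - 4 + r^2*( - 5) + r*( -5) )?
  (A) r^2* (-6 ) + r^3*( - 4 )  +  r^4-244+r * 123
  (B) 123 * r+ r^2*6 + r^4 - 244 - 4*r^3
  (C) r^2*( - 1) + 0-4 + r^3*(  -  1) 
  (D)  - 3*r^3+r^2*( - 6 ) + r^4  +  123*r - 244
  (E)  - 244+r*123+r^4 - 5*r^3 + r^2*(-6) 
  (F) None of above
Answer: A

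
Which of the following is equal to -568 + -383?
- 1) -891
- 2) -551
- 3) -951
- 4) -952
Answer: 3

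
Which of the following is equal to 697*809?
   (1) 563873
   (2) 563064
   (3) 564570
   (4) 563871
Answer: 1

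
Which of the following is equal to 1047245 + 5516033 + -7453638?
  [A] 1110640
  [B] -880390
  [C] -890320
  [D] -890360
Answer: D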